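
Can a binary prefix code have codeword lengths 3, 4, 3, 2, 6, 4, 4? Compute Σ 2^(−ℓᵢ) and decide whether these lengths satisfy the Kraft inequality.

With common denominator 2^6 = 64: Σ 2^(−ℓᵢ) = 8/64 + 4/64 + 8/64 + 16/64 + 1/64 + 4/64 + 4/64 = 45/64 = 0.703125.
Kraft's inequality requires Σ ≤ 1; here Σ = 0.703125 ≤ 1, so such a prefix code exists.

0.703125; yes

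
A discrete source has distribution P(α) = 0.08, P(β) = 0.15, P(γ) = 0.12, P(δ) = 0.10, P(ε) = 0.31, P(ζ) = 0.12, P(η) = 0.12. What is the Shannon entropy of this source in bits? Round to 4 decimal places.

H = −Σ pᵢ log₂ pᵢ.
−0.08·log₂(0.08) = 0.2915
−0.15·log₂(0.15) = 0.4105
−0.12·log₂(0.12) = 0.3671
−0.10·log₂(0.10) = 0.3322
−0.31·log₂(0.31) = 0.5238
−0.12·log₂(0.12) = 0.3671
−0.12·log₂(0.12) = 0.3671
Sum ≈ 2.6592 → 2.6592 bits.

2.6592 bits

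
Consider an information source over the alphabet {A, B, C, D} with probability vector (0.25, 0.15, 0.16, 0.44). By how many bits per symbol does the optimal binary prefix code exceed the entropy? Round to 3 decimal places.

0.015 bits

Entropy H = −Σ p log₂ p ≈ 1.8547 bits.
Huffman merges: 3/20+4/25→31/100; 1/4+31/100→14/25; 11/25+14/25→1. L = 187/100 ≈ 1.8700.
L − H = 1.8700 − 1.8547 = 0.015 bits.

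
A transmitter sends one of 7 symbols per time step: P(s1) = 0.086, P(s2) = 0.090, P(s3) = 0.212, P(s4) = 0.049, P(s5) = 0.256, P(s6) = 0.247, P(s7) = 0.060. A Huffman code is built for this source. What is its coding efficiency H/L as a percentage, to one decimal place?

Entropy H = −Σ p log₂ p ≈ 2.5498 bits.
Huffman merges: 49/1000+3/50→109/1000; 43/500+9/100→22/125; 109/1000+22/125→57/200; 53/250+247/1000→459/1000; 32/125+57/200→541/1000; 459/1000+541/1000→1. L = 257/100 ≈ 2.5700.
Efficiency = H/L = 2.5498/2.5700 = 99.2%.

99.2%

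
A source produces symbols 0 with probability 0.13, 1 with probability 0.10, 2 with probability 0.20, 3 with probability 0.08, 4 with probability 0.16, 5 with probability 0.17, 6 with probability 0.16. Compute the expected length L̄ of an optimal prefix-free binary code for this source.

2.8 bits/symbol

Repeatedly combine the two least-probable nodes; the expected code length is the sum of the merged weights.
merge 2/25 + 1/10 → 9/50
merge 13/100 + 4/25 → 29/100
merge 4/25 + 17/100 → 33/100
merge 9/50 + 1/5 → 19/50
merge 29/100 + 33/100 → 31/50
merge 19/50 + 31/50 → 1
L = 9/50 + 29/100 + 33/100 + 19/50 + 31/50 + 1 = 14/5 = 2.8 bits/symbol.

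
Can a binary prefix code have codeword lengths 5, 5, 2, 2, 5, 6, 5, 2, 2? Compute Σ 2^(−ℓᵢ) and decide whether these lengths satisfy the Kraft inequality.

1.140625; no

With common denominator 2^6 = 64: Σ 2^(−ℓᵢ) = 2/64 + 2/64 + 16/64 + 16/64 + 2/64 + 1/64 + 2/64 + 16/64 + 16/64 = 73/64 = 1.140625.
Kraft's inequality requires Σ ≤ 1; here Σ = 1.140625 > 1, so no such prefix code exists.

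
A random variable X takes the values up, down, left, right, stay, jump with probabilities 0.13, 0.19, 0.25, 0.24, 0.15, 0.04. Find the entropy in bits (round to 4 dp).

2.4283 bits

H = −Σ pᵢ log₂ pᵢ.
−0.13·log₂(0.13) = 0.3826
−0.19·log₂(0.19) = 0.4552
−0.25·log₂(0.25) = 0.5000
−0.24·log₂(0.24) = 0.4941
−0.15·log₂(0.15) = 0.4105
−0.04·log₂(0.04) = 0.1858
Sum ≈ 2.4283 → 2.4283 bits.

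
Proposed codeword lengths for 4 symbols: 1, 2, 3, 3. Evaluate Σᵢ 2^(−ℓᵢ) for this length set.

1

With common denominator 2^3 = 8: Σ 2^(−ℓᵢ) = 4/8 + 2/8 + 1/8 + 1/8 = 8/8 = 1.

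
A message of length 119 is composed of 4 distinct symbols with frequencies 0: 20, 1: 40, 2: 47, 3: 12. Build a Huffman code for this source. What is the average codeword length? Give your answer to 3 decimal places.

Probabilities are the counts divided by 119.
Repeatedly combine the two least-probable nodes; the expected code length is the sum of the merged weights.
merge 12/119 + 20/119 → 32/119
merge 32/119 + 40/119 → 72/119
merge 47/119 + 72/119 → 1
L = 32/119 + 72/119 + 1 = 223/119 ≈ 1.874 bits/symbol.

1.874 bits/symbol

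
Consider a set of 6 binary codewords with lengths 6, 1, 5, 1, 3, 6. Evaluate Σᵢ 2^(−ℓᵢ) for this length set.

1.1875

With common denominator 2^6 = 64: Σ 2^(−ℓᵢ) = 1/64 + 32/64 + 2/64 + 32/64 + 8/64 + 1/64 = 76/64 = 1.1875.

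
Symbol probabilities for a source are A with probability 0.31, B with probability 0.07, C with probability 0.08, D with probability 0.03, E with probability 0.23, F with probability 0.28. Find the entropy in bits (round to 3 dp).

H = −Σ pᵢ log₂ pᵢ.
−0.31·log₂(0.31) = 0.5238
−0.07·log₂(0.07) = 0.2686
−0.08·log₂(0.08) = 0.2915
−0.03·log₂(0.03) = 0.1518
−0.23·log₂(0.23) = 0.4877
−0.28·log₂(0.28) = 0.5142
Sum ≈ 2.2375 → 2.238 bits.

2.238 bits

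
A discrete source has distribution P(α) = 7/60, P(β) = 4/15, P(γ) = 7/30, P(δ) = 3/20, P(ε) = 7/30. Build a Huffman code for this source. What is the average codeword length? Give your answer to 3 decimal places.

Repeatedly combine the two least-probable nodes; the expected code length is the sum of the merged weights.
merge 7/60 + 3/20 → 4/15
merge 7/30 + 7/30 → 7/15
merge 4/15 + 4/15 → 8/15
merge 7/15 + 8/15 → 1
L = 4/15 + 7/15 + 8/15 + 1 = 34/15 ≈ 2.267 bits/symbol.

2.267 bits/symbol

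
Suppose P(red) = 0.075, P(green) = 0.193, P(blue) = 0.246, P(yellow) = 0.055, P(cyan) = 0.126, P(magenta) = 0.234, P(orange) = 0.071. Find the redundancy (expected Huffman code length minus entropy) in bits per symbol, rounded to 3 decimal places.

0.042 bits

Entropy H = −Σ p log₂ p ≈ 2.6040 bits.
Huffman merges: 11/200+71/1000→63/500; 3/40+63/500→201/1000; 63/500+193/1000→319/1000; 201/1000+117/500→87/200; 123/500+319/1000→113/200; 87/200+113/200→1. L = 1323/500 ≈ 2.6460.
L − H = 2.6460 − 2.6040 = 0.042 bits.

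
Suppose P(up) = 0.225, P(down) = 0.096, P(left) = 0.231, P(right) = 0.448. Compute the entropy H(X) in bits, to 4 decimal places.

H = −Σ pᵢ log₂ pᵢ.
−0.225·log₂(0.225) = 0.4842
−0.096·log₂(0.096) = 0.3246
−0.231·log₂(0.231) = 0.4883
−0.448·log₂(0.448) = 0.5190
Sum ≈ 1.8161 → 1.8161 bits.

1.8161 bits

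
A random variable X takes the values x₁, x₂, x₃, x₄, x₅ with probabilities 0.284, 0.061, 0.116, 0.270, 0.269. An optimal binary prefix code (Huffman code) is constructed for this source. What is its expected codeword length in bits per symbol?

Repeatedly combine the two least-probable nodes; the expected code length is the sum of the merged weights.
merge 61/1000 + 29/250 → 177/1000
merge 177/1000 + 269/1000 → 223/500
merge 27/100 + 71/250 → 277/500
merge 223/500 + 277/500 → 1
L = 177/1000 + 223/500 + 277/500 + 1 = 2177/1000 = 2.177 bits/symbol.

2.177 bits/symbol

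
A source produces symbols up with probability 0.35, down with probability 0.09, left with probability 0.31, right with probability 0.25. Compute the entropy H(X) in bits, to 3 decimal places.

H = −Σ pᵢ log₂ pᵢ.
−0.35·log₂(0.35) = 0.5301
−0.09·log₂(0.09) = 0.3127
−0.31·log₂(0.31) = 0.5238
−0.25·log₂(0.25) = 0.5000
Sum ≈ 1.8665 → 1.867 bits.

1.867 bits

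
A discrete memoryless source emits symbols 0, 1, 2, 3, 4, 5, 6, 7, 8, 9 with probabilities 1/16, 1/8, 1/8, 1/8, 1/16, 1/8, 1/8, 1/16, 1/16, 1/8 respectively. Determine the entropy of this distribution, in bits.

Each probability is a power of 1/2, so log₂(1/p) is an integer.
H = Σ p·log₂(1/p) = 1/16·4 + 1/8·3 + 1/8·3 + 1/8·3 + 1/16·4 + 1/8·3 + 1/8·3 + 1/16·4 + 1/16·4 + 1/8·3 = 3.25 bits.

3.25 bits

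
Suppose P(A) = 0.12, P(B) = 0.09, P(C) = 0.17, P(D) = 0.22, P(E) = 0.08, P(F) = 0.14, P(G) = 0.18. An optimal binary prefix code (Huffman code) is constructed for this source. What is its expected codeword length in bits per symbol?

Repeatedly combine the two least-probable nodes; the expected code length is the sum of the merged weights.
merge 2/25 + 9/100 → 17/100
merge 3/25 + 7/50 → 13/50
merge 17/100 + 17/100 → 17/50
merge 9/50 + 11/50 → 2/5
merge 13/50 + 17/50 → 3/5
merge 2/5 + 3/5 → 1
L = 17/100 + 13/50 + 17/50 + 2/5 + 3/5 + 1 = 277/100 = 2.77 bits/symbol.

2.77 bits/symbol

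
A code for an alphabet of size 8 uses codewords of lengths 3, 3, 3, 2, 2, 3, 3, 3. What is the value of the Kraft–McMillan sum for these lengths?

1.25

With common denominator 2^3 = 8: Σ 2^(−ℓᵢ) = 1/8 + 1/8 + 1/8 + 2/8 + 2/8 + 1/8 + 1/8 + 1/8 = 10/8 = 1.25.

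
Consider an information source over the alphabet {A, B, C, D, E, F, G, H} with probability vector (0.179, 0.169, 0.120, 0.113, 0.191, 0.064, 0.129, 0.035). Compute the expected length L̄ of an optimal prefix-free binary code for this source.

2.908 bits/symbol

Repeatedly combine the two least-probable nodes; the expected code length is the sum of the merged weights.
merge 7/200 + 8/125 → 99/1000
merge 99/1000 + 113/1000 → 53/250
merge 3/25 + 129/1000 → 249/1000
merge 169/1000 + 179/1000 → 87/250
merge 191/1000 + 53/250 → 403/1000
merge 249/1000 + 87/250 → 597/1000
merge 403/1000 + 597/1000 → 1
L = 99/1000 + 53/250 + 249/1000 + 87/250 + 403/1000 + 597/1000 + 1 = 727/250 = 2.908 bits/symbol.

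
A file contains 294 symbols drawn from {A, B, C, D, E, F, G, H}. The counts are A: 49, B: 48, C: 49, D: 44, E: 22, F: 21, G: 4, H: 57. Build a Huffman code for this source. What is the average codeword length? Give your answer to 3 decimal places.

Probabilities are the counts divided by 294.
Repeatedly combine the two least-probable nodes; the expected code length is the sum of the merged weights.
merge 2/147 + 1/14 → 25/294
merge 11/147 + 25/294 → 47/294
merge 22/147 + 47/294 → 13/42
merge 8/49 + 1/6 → 97/294
merge 1/6 + 19/98 → 53/147
merge 13/42 + 97/294 → 94/147
merge 53/147 + 94/147 → 1
L = 25/294 + 47/294 + 13/42 + 97/294 + 53/147 + 94/147 + 1 = 424/147 ≈ 2.884 bits/symbol.

2.884 bits/symbol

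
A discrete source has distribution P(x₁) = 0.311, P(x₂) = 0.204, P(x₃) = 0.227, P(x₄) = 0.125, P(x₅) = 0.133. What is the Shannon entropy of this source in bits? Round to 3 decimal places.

2.240 bits

H = −Σ pᵢ log₂ pᵢ.
−0.311·log₂(0.311) = 0.5240
−0.204·log₂(0.204) = 0.4678
−0.227·log₂(0.227) = 0.4856
−0.125·log₂(0.125) = 0.3750
−0.133·log₂(0.133) = 0.3871
Sum ≈ 2.2396 → 2.240 bits.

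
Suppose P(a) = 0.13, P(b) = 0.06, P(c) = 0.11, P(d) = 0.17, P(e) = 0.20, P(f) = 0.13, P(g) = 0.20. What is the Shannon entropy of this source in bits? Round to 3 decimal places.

H = −Σ pᵢ log₂ pᵢ.
−0.13·log₂(0.13) = 0.3826
−0.06·log₂(0.06) = 0.2435
−0.11·log₂(0.11) = 0.3503
−0.17·log₂(0.17) = 0.4346
−0.20·log₂(0.20) = 0.4644
−0.13·log₂(0.13) = 0.3826
−0.20·log₂(0.20) = 0.4644
Sum ≈ 2.7225 → 2.722 bits.

2.722 bits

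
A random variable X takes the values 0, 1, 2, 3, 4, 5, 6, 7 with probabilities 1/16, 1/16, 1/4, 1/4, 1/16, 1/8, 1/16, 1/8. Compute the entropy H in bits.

2.75 bits

Each probability is a power of 1/2, so log₂(1/p) is an integer.
H = Σ p·log₂(1/p) = 1/16·4 + 1/16·4 + 1/4·2 + 1/4·2 + 1/16·4 + 1/8·3 + 1/16·4 + 1/8·3 = 2.75 bits.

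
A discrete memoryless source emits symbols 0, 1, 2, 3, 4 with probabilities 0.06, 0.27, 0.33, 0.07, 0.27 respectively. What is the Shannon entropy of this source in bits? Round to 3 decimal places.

2.060 bits

H = −Σ pᵢ log₂ pᵢ.
−0.06·log₂(0.06) = 0.2435
−0.27·log₂(0.27) = 0.5100
−0.33·log₂(0.33) = 0.5278
−0.07·log₂(0.07) = 0.2686
−0.27·log₂(0.27) = 0.5100
Sum ≈ 2.0600 → 2.060 bits.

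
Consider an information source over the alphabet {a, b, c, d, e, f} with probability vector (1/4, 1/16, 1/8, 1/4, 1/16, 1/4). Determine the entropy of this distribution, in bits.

Each probability is a power of 1/2, so log₂(1/p) is an integer.
H = Σ p·log₂(1/p) = 1/4·2 + 1/16·4 + 1/8·3 + 1/4·2 + 1/16·4 + 1/4·2 = 2.375 bits.

2.375 bits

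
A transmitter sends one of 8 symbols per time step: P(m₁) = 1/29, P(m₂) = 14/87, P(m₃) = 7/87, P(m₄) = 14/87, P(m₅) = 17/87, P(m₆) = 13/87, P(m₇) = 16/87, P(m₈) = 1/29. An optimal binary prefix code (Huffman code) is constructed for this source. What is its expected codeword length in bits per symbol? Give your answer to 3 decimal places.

Repeatedly combine the two least-probable nodes; the expected code length is the sum of the merged weights.
merge 1/29 + 1/29 → 2/29
merge 2/29 + 7/87 → 13/87
merge 13/87 + 13/87 → 26/87
merge 14/87 + 14/87 → 28/87
merge 16/87 + 17/87 → 11/29
merge 26/87 + 28/87 → 18/29
merge 11/29 + 18/29 → 1
L = 2/29 + 13/87 + 26/87 + 28/87 + 11/29 + 18/29 + 1 = 247/87 ≈ 2.839 bits/symbol.

2.839 bits/symbol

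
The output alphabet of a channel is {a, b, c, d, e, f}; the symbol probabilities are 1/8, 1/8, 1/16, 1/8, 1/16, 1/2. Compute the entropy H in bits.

2.125 bits

Each probability is a power of 1/2, so log₂(1/p) is an integer.
H = Σ p·log₂(1/p) = 1/8·3 + 1/8·3 + 1/16·4 + 1/8·3 + 1/16·4 + 1/2·1 = 2.125 bits.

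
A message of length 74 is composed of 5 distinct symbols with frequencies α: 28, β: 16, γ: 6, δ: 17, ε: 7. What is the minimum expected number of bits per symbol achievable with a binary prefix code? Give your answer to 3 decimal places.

2.176 bits/symbol

Probabilities are the counts divided by 74.
Repeatedly combine the two least-probable nodes; the expected code length is the sum of the merged weights.
merge 3/37 + 7/74 → 13/74
merge 13/74 + 8/37 → 29/74
merge 17/74 + 14/37 → 45/74
merge 29/74 + 45/74 → 1
L = 13/74 + 29/74 + 45/74 + 1 = 161/74 ≈ 2.176 bits/symbol.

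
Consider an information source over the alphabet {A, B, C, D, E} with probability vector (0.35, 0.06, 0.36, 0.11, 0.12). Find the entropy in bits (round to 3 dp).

H = −Σ pᵢ log₂ pᵢ.
−0.35·log₂(0.35) = 0.5301
−0.06·log₂(0.06) = 0.2435
−0.36·log₂(0.36) = 0.5306
−0.11·log₂(0.11) = 0.3503
−0.12·log₂(0.12) = 0.3671
Sum ≈ 2.0216 → 2.022 bits.

2.022 bits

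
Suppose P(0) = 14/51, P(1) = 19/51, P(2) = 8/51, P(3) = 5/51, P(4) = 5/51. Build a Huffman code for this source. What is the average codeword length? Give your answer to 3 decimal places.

2.176 bits/symbol

Repeatedly combine the two least-probable nodes; the expected code length is the sum of the merged weights.
merge 5/51 + 5/51 → 10/51
merge 8/51 + 10/51 → 6/17
merge 14/51 + 6/17 → 32/51
merge 19/51 + 32/51 → 1
L = 10/51 + 6/17 + 32/51 + 1 = 37/17 ≈ 2.176 bits/symbol.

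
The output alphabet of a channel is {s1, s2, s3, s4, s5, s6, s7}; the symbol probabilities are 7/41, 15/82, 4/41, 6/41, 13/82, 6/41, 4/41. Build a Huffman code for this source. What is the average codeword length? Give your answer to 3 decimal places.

2.817 bits/symbol

Repeatedly combine the two least-probable nodes; the expected code length is the sum of the merged weights.
merge 4/41 + 4/41 → 8/41
merge 6/41 + 6/41 → 12/41
merge 13/82 + 7/41 → 27/82
merge 15/82 + 8/41 → 31/82
merge 12/41 + 27/82 → 51/82
merge 31/82 + 51/82 → 1
L = 8/41 + 12/41 + 27/82 + 31/82 + 51/82 + 1 = 231/82 ≈ 2.817 bits/symbol.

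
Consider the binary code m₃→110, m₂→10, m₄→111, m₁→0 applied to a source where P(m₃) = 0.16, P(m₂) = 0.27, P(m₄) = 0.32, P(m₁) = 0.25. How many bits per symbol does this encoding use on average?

2.23 bits/symbol

L̄ = Σ pᵢ·ℓᵢ = 0.16·3 + 0.27·2 + 0.32·3 + 0.25·1 = 2.23 bits/symbol.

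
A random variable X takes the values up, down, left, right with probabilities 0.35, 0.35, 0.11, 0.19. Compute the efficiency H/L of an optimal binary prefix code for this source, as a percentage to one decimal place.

Entropy H = −Σ p log₂ p ≈ 1.8657 bits.
Huffman merges: 11/100+19/100→3/10; 3/10+7/20→13/20; 7/20+13/20→1. L = 39/20 ≈ 1.9500.
Efficiency = H/L = 1.8657/1.9500 = 95.7%.

95.7%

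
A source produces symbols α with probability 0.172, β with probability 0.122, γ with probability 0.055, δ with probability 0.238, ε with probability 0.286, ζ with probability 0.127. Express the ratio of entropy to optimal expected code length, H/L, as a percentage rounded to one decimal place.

Entropy H = −Σ p log₂ p ≈ 2.4247 bits.
Huffman merges: 11/200+61/500→177/1000; 127/1000+43/250→299/1000; 177/1000+119/500→83/200; 143/500+299/1000→117/200; 83/200+117/200→1. L = 619/250 ≈ 2.4760.
Efficiency = H/L = 2.4247/2.4760 = 97.9%.

97.9%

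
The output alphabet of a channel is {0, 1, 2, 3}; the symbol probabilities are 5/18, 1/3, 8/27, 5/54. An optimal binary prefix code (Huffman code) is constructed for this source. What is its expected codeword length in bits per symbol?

2 bits/symbol

Repeatedly combine the two least-probable nodes; the expected code length is the sum of the merged weights.
merge 5/54 + 5/18 → 10/27
merge 8/27 + 1/3 → 17/27
merge 10/27 + 17/27 → 1
L = 10/27 + 17/27 + 1 = 2 bits/symbol.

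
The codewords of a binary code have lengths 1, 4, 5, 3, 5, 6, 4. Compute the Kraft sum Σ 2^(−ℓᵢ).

0.828125

With common denominator 2^6 = 64: Σ 2^(−ℓᵢ) = 32/64 + 4/64 + 2/64 + 8/64 + 2/64 + 1/64 + 4/64 = 53/64 = 0.828125.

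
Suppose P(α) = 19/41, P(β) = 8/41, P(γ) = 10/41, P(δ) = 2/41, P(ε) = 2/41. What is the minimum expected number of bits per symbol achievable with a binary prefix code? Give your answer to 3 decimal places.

Repeatedly combine the two least-probable nodes; the expected code length is the sum of the merged weights.
merge 2/41 + 2/41 → 4/41
merge 4/41 + 8/41 → 12/41
merge 10/41 + 12/41 → 22/41
merge 19/41 + 22/41 → 1
L = 4/41 + 12/41 + 22/41 + 1 = 79/41 ≈ 1.927 bits/symbol.

1.927 bits/symbol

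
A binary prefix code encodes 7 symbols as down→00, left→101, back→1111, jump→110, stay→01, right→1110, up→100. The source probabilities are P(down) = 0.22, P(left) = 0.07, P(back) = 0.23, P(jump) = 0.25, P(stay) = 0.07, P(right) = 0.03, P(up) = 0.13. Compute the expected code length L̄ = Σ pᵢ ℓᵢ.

2.97 bits/symbol

L̄ = Σ pᵢ·ℓᵢ = 0.22·2 + 0.07·3 + 0.23·4 + 0.25·3 + 0.07·2 + 0.03·4 + 0.13·3 = 2.97 bits/symbol.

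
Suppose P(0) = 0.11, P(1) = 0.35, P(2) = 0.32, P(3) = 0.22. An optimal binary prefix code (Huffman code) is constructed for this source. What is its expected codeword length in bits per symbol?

Repeatedly combine the two least-probable nodes; the expected code length is the sum of the merged weights.
merge 11/100 + 11/50 → 33/100
merge 8/25 + 33/100 → 13/20
merge 7/20 + 13/20 → 1
L = 33/100 + 13/20 + 1 = 99/50 = 1.98 bits/symbol.

1.98 bits/symbol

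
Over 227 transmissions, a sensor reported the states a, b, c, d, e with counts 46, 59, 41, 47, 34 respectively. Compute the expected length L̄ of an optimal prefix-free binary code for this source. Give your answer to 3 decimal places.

Probabilities are the counts divided by 227.
Repeatedly combine the two least-probable nodes; the expected code length is the sum of the merged weights.
merge 34/227 + 41/227 → 75/227
merge 46/227 + 47/227 → 93/227
merge 59/227 + 75/227 → 134/227
merge 93/227 + 134/227 → 1
L = 75/227 + 93/227 + 134/227 + 1 = 529/227 ≈ 2.330 bits/symbol.

2.330 bits/symbol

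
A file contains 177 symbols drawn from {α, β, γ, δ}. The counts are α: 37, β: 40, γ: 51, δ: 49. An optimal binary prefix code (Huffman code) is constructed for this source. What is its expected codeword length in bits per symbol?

2 bits/symbol

Probabilities are the counts divided by 177.
Repeatedly combine the two least-probable nodes; the expected code length is the sum of the merged weights.
merge 37/177 + 40/177 → 77/177
merge 49/177 + 17/59 → 100/177
merge 77/177 + 100/177 → 1
L = 77/177 + 100/177 + 1 = 2 bits/symbol.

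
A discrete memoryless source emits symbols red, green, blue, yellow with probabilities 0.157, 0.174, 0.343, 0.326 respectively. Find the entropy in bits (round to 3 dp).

1.915 bits

H = −Σ pᵢ log₂ pᵢ.
−0.157·log₂(0.157) = 0.4194
−0.174·log₂(0.174) = 0.4390
−0.343·log₂(0.343) = 0.5295
−0.326·log₂(0.326) = 0.5272
Sum ≈ 1.9150 → 1.915 bits.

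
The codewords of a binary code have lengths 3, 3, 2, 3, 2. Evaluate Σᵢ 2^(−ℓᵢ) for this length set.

With common denominator 2^3 = 8: Σ 2^(−ℓᵢ) = 1/8 + 1/8 + 2/8 + 1/8 + 2/8 = 7/8 = 0.875.

0.875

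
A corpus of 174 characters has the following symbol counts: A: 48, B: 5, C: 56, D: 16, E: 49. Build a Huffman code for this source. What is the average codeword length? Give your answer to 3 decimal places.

Probabilities are the counts divided by 174.
Repeatedly combine the two least-probable nodes; the expected code length is the sum of the merged weights.
merge 5/174 + 8/87 → 7/58
merge 7/58 + 8/29 → 23/58
merge 49/174 + 28/87 → 35/58
merge 23/58 + 35/58 → 1
L = 7/58 + 23/58 + 35/58 + 1 = 123/58 ≈ 2.121 bits/symbol.

2.121 bits/symbol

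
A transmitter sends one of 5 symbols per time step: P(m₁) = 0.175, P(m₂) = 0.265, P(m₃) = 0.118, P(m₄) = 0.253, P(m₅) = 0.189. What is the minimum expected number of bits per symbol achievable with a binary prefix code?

Repeatedly combine the two least-probable nodes; the expected code length is the sum of the merged weights.
merge 59/500 + 7/40 → 293/1000
merge 189/1000 + 253/1000 → 221/500
merge 53/200 + 293/1000 → 279/500
merge 221/500 + 279/500 → 1
L = 293/1000 + 221/500 + 279/500 + 1 = 2293/1000 = 2.293 bits/symbol.

2.293 bits/symbol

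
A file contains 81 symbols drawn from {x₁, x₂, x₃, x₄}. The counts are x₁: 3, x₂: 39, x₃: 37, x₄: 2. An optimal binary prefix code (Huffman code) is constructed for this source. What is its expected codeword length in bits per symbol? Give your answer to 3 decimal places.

1.580 bits/symbol

Probabilities are the counts divided by 81.
Repeatedly combine the two least-probable nodes; the expected code length is the sum of the merged weights.
merge 2/81 + 1/27 → 5/81
merge 5/81 + 37/81 → 14/27
merge 13/27 + 14/27 → 1
L = 5/81 + 14/27 + 1 = 128/81 ≈ 1.580 bits/symbol.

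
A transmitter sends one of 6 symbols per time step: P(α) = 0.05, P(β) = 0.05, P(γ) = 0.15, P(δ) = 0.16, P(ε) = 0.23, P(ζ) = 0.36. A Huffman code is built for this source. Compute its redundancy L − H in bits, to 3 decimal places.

Entropy H = −Σ p log₂ p ≈ 2.2840 bits.
Huffman merges: 1/20+1/20→1/10; 1/10+3/20→1/4; 4/25+23/100→39/100; 1/4+9/25→61/100; 39/100+61/100→1. L = 47/20 ≈ 2.3500.
L − H = 2.3500 − 2.2840 = 0.066 bits.

0.066 bits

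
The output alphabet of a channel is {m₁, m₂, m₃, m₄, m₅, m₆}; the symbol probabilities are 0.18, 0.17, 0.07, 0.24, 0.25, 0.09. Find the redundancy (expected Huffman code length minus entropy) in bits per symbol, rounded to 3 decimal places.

0.035 bits

Entropy H = −Σ p log₂ p ≈ 2.4552 bits.
Huffman merges: 7/100+9/100→4/25; 4/25+17/100→33/100; 9/50+6/25→21/50; 1/4+33/100→29/50; 21/50+29/50→1. L = 249/100 ≈ 2.4900.
L − H = 2.4900 − 2.4552 = 0.035 bits.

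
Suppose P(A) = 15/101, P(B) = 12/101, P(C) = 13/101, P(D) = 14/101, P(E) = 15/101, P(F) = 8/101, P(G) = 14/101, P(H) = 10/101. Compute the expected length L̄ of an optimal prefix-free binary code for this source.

Repeatedly combine the two least-probable nodes; the expected code length is the sum of the merged weights.
merge 8/101 + 10/101 → 18/101
merge 12/101 + 13/101 → 25/101
merge 14/101 + 14/101 → 28/101
merge 15/101 + 15/101 → 30/101
merge 18/101 + 25/101 → 43/101
merge 28/101 + 30/101 → 58/101
merge 43/101 + 58/101 → 1
L = 18/101 + 25/101 + 28/101 + 30/101 + 43/101 + 58/101 + 1 = 3 bits/symbol.

3 bits/symbol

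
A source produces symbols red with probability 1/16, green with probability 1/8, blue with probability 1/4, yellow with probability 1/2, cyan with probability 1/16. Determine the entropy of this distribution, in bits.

Each probability is a power of 1/2, so log₂(1/p) is an integer.
H = Σ p·log₂(1/p) = 1/16·4 + 1/8·3 + 1/4·2 + 1/2·1 + 1/16·4 = 1.875 bits.

1.875 bits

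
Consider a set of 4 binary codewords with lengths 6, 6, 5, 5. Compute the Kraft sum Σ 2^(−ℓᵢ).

With common denominator 2^6 = 64: Σ 2^(−ℓᵢ) = 1/64 + 1/64 + 2/64 + 2/64 = 6/64 = 0.09375.

0.09375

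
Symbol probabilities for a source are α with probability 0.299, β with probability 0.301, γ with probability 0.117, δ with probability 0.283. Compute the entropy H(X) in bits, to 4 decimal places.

H = −Σ pᵢ log₂ pᵢ.
−0.299·log₂(0.299) = 0.5208
−0.301·log₂(0.301) = 0.5214
−0.117·log₂(0.117) = 0.3622
−0.283·log₂(0.283) = 0.5154
Sum ≈ 1.9197 → 1.9197 bits.

1.9197 bits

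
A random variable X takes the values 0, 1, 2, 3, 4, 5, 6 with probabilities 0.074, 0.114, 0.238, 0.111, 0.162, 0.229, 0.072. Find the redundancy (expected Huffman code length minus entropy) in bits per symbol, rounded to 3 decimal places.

0.013 bits

Entropy H = −Σ p log₂ p ≈ 2.6657 bits.
Huffman merges: 9/125+37/500→73/500; 111/1000+57/500→9/40; 73/500+81/500→77/250; 9/40+229/1000→227/500; 119/500+77/250→273/500; 227/500+273/500→1. L = 2679/1000 ≈ 2.6790.
L − H = 2.6790 − 2.6657 = 0.013 bits.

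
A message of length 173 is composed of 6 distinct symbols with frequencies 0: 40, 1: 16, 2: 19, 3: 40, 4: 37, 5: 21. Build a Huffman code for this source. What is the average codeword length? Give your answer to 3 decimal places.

2.526 bits/symbol

Probabilities are the counts divided by 173.
Repeatedly combine the two least-probable nodes; the expected code length is the sum of the merged weights.
merge 16/173 + 19/173 → 35/173
merge 21/173 + 35/173 → 56/173
merge 37/173 + 40/173 → 77/173
merge 40/173 + 56/173 → 96/173
merge 77/173 + 96/173 → 1
L = 35/173 + 56/173 + 77/173 + 96/173 + 1 = 437/173 ≈ 2.526 bits/symbol.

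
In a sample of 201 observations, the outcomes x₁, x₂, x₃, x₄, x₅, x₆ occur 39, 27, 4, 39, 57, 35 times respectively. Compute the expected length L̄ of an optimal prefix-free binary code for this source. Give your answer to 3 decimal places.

Probabilities are the counts divided by 201.
Repeatedly combine the two least-probable nodes; the expected code length is the sum of the merged weights.
merge 4/201 + 9/67 → 31/201
merge 31/201 + 35/201 → 22/67
merge 13/67 + 13/67 → 26/67
merge 19/67 + 22/67 → 41/67
merge 26/67 + 41/67 → 1
L = 31/201 + 22/67 + 26/67 + 41/67 + 1 = 499/201 ≈ 2.483 bits/symbol.

2.483 bits/symbol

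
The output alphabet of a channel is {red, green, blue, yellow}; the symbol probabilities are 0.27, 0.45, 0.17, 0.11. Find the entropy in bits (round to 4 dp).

1.8133 bits

H = −Σ pᵢ log₂ pᵢ.
−0.27·log₂(0.27) = 0.5100
−0.45·log₂(0.45) = 0.5184
−0.17·log₂(0.17) = 0.4346
−0.11·log₂(0.11) = 0.3503
Sum ≈ 1.8133 → 1.8133 bits.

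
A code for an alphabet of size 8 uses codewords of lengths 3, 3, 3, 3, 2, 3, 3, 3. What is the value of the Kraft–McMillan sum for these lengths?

1.125

With common denominator 2^3 = 8: Σ 2^(−ℓᵢ) = 1/8 + 1/8 + 1/8 + 1/8 + 2/8 + 1/8 + 1/8 + 1/8 = 9/8 = 1.125.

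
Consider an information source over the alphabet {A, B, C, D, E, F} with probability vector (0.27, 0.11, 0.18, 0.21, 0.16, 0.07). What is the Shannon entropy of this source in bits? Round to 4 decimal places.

H = −Σ pᵢ log₂ pᵢ.
−0.27·log₂(0.27) = 0.5100
−0.11·log₂(0.11) = 0.3503
−0.18·log₂(0.18) = 0.4453
−0.21·log₂(0.21) = 0.4728
−0.16·log₂(0.16) = 0.4230
−0.07·log₂(0.07) = 0.2686
Sum ≈ 2.4700 → 2.4700 bits.

2.4700 bits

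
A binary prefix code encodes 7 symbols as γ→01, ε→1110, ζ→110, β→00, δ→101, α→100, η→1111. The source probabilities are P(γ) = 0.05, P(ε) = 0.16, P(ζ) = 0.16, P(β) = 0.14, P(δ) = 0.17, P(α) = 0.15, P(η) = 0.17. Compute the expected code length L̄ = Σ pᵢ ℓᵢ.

3.14 bits/symbol

L̄ = Σ pᵢ·ℓᵢ = 0.05·2 + 0.16·4 + 0.16·3 + 0.14·2 + 0.17·3 + 0.15·3 + 0.17·4 = 3.14 bits/symbol.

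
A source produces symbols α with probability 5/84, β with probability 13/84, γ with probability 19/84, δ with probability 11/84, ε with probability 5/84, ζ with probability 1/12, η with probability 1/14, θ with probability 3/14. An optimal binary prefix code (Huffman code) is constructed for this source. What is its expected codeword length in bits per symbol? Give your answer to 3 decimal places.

2.833 bits/symbol

Repeatedly combine the two least-probable nodes; the expected code length is the sum of the merged weights.
merge 5/84 + 5/84 → 5/42
merge 1/14 + 1/12 → 13/84
merge 5/42 + 11/84 → 1/4
merge 13/84 + 13/84 → 13/42
merge 3/14 + 19/84 → 37/84
merge 1/4 + 13/42 → 47/84
merge 37/84 + 47/84 → 1
L = 5/42 + 13/84 + 1/4 + 13/42 + 37/84 + 47/84 + 1 = 17/6 ≈ 2.833 bits/symbol.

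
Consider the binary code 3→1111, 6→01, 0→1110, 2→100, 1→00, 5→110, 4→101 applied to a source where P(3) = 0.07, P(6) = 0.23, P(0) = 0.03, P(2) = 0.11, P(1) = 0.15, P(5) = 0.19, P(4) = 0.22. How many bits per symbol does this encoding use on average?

L̄ = Σ pᵢ·ℓᵢ = 0.07·4 + 0.23·2 + 0.03·4 + 0.11·3 + 0.15·2 + 0.19·3 + 0.22·3 = 2.72 bits/symbol.

2.72 bits/symbol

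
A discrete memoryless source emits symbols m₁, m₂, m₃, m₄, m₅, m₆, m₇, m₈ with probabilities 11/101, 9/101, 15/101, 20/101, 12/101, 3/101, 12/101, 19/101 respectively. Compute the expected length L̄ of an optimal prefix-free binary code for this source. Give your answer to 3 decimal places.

Repeatedly combine the two least-probable nodes; the expected code length is the sum of the merged weights.
merge 3/101 + 9/101 → 12/101
merge 11/101 + 12/101 → 23/101
merge 12/101 + 12/101 → 24/101
merge 15/101 + 19/101 → 34/101
merge 20/101 + 23/101 → 43/101
merge 24/101 + 34/101 → 58/101
merge 43/101 + 58/101 → 1
L = 12/101 + 23/101 + 24/101 + 34/101 + 43/101 + 58/101 + 1 = 295/101 ≈ 2.921 bits/symbol.

2.921 bits/symbol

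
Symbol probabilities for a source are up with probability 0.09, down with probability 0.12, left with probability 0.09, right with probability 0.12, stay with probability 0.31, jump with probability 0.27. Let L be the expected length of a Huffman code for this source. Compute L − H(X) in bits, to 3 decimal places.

Entropy H = −Σ p log₂ p ≈ 2.3933 bits.
Huffman merges: 9/100+9/100→9/50; 3/25+3/25→6/25; 9/50+6/25→21/50; 27/100+31/100→29/50; 21/50+29/50→1. L = 121/50 ≈ 2.4200.
L − H = 2.4200 − 2.3933 = 0.027 bits.

0.027 bits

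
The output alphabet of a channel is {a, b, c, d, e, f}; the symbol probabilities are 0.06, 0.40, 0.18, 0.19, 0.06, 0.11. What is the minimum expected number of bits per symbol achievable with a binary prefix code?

Repeatedly combine the two least-probable nodes; the expected code length is the sum of the merged weights.
merge 3/50 + 3/50 → 3/25
merge 11/100 + 3/25 → 23/100
merge 9/50 + 19/100 → 37/100
merge 23/100 + 37/100 → 3/5
merge 2/5 + 3/5 → 1
L = 3/25 + 23/100 + 37/100 + 3/5 + 1 = 58/25 = 2.32 bits/symbol.

2.32 bits/symbol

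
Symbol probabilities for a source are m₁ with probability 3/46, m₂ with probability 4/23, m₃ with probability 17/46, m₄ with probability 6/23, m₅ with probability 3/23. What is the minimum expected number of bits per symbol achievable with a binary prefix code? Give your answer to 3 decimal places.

Repeatedly combine the two least-probable nodes; the expected code length is the sum of the merged weights.
merge 3/46 + 3/23 → 9/46
merge 4/23 + 9/46 → 17/46
merge 6/23 + 17/46 → 29/46
merge 17/46 + 29/46 → 1
L = 9/46 + 17/46 + 29/46 + 1 = 101/46 ≈ 2.196 bits/symbol.

2.196 bits/symbol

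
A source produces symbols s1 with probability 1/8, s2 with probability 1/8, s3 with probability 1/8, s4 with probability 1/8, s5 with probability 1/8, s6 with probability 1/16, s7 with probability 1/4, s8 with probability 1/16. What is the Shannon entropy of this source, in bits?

2.875 bits

Each probability is a power of 1/2, so log₂(1/p) is an integer.
H = Σ p·log₂(1/p) = 1/8·3 + 1/8·3 + 1/8·3 + 1/8·3 + 1/8·3 + 1/16·4 + 1/4·2 + 1/16·4 = 2.875 bits.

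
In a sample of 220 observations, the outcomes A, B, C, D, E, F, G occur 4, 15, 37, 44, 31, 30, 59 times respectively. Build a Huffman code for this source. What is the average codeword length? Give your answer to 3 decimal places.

Probabilities are the counts divided by 220.
Repeatedly combine the two least-probable nodes; the expected code length is the sum of the merged weights.
merge 1/55 + 3/44 → 19/220
merge 19/220 + 3/22 → 49/220
merge 31/220 + 37/220 → 17/55
merge 1/5 + 49/220 → 93/220
merge 59/220 + 17/55 → 127/220
merge 93/220 + 127/220 → 1
L = 19/220 + 49/220 + 17/55 + 93/220 + 127/220 + 1 = 144/55 ≈ 2.618 bits/symbol.

2.618 bits/symbol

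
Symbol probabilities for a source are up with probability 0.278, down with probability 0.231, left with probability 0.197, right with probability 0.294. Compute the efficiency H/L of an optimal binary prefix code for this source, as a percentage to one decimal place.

99.1%

Entropy H = −Σ p log₂ p ≈ 1.9827 bits.
Huffman merges: 197/1000+231/1000→107/250; 139/500+147/500→143/250; 107/250+143/250→1. L = 2 ≈ 2.0000.
Efficiency = H/L = 1.9827/2.0000 = 99.1%.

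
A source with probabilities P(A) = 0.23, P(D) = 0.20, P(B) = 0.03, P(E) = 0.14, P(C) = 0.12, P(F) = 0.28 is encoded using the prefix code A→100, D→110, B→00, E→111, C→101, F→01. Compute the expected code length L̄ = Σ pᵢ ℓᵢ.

2.69 bits/symbol

L̄ = Σ pᵢ·ℓᵢ = 0.23·3 + 0.20·3 + 0.03·2 + 0.14·3 + 0.12·3 + 0.28·2 = 2.69 bits/symbol.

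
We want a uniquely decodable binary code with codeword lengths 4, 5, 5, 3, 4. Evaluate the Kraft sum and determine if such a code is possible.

With common denominator 2^5 = 32: Σ 2^(−ℓᵢ) = 2/32 + 1/32 + 1/32 + 4/32 + 2/32 = 10/32 = 0.3125.
Kraft's inequality requires Σ ≤ 1; here Σ = 0.3125 ≤ 1, so such a prefix code exists.

0.3125; yes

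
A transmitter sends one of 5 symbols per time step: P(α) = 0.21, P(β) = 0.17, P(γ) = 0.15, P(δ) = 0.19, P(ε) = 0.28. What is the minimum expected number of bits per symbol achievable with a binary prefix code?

Repeatedly combine the two least-probable nodes; the expected code length is the sum of the merged weights.
merge 3/20 + 17/100 → 8/25
merge 19/100 + 21/100 → 2/5
merge 7/25 + 8/25 → 3/5
merge 2/5 + 3/5 → 1
L = 8/25 + 2/5 + 3/5 + 1 = 58/25 = 2.32 bits/symbol.

2.32 bits/symbol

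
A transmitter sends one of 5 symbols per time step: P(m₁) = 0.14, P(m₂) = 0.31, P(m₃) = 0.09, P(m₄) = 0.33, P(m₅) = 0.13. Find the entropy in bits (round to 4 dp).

2.1440 bits

H = −Σ pᵢ log₂ pᵢ.
−0.14·log₂(0.14) = 0.3971
−0.31·log₂(0.31) = 0.5238
−0.09·log₂(0.09) = 0.3127
−0.33·log₂(0.33) = 0.5278
−0.13·log₂(0.13) = 0.3826
Sum ≈ 2.1440 → 2.1440 bits.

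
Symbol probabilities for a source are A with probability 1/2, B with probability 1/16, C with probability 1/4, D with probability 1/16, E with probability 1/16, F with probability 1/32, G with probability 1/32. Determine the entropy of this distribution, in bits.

2.0625 bits

Each probability is a power of 1/2, so log₂(1/p) is an integer.
H = Σ p·log₂(1/p) = 1/2·1 + 1/16·4 + 1/4·2 + 1/16·4 + 1/16·4 + 1/32·5 + 1/32·5 = 2.0625 bits.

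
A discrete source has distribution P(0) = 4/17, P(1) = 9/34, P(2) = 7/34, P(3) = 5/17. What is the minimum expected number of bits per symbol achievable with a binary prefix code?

Repeatedly combine the two least-probable nodes; the expected code length is the sum of the merged weights.
merge 7/34 + 4/17 → 15/34
merge 9/34 + 5/17 → 19/34
merge 15/34 + 19/34 → 1
L = 15/34 + 19/34 + 1 = 2 bits/symbol.

2 bits/symbol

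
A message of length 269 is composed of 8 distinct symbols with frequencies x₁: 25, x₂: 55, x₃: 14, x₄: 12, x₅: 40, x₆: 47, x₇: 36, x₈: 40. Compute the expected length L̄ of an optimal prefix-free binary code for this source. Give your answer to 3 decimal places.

Probabilities are the counts divided by 269.
Repeatedly combine the two least-probable nodes; the expected code length is the sum of the merged weights.
merge 12/269 + 14/269 → 26/269
merge 25/269 + 26/269 → 51/269
merge 36/269 + 40/269 → 76/269
merge 40/269 + 47/269 → 87/269
merge 51/269 + 55/269 → 106/269
merge 76/269 + 87/269 → 163/269
merge 106/269 + 163/269 → 1
L = 26/269 + 51/269 + 76/269 + 87/269 + 106/269 + 163/269 + 1 = 778/269 ≈ 2.892 bits/symbol.

2.892 bits/symbol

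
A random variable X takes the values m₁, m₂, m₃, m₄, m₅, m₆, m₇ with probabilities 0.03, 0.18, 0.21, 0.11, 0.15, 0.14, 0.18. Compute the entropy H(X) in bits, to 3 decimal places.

2.673 bits

H = −Σ pᵢ log₂ pᵢ.
−0.03·log₂(0.03) = 0.1518
−0.18·log₂(0.18) = 0.4453
−0.21·log₂(0.21) = 0.4728
−0.11·log₂(0.11) = 0.3503
−0.15·log₂(0.15) = 0.4105
−0.14·log₂(0.14) = 0.3971
−0.18·log₂(0.18) = 0.4453
Sum ≈ 2.6731 → 2.673 bits.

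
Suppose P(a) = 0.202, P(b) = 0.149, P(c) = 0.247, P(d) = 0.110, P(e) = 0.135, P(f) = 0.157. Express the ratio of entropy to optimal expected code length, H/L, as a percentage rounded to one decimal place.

99.3%

Entropy H = −Σ p log₂ p ≈ 2.5333 bits.
Huffman merges: 11/100+27/200→49/200; 149/1000+157/1000→153/500; 101/500+49/200→447/1000; 247/1000+153/500→553/1000; 447/1000+553/1000→1. L = 2551/1000 ≈ 2.5510.
Efficiency = H/L = 2.5333/2.5510 = 99.3%.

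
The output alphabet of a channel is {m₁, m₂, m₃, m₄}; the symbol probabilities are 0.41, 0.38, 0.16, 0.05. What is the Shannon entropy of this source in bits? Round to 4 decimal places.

1.6970 bits

H = −Σ pᵢ log₂ pᵢ.
−0.41·log₂(0.41) = 0.5274
−0.38·log₂(0.38) = 0.5305
−0.16·log₂(0.16) = 0.4230
−0.05·log₂(0.05) = 0.2161
Sum ≈ 1.6970 → 1.6970 bits.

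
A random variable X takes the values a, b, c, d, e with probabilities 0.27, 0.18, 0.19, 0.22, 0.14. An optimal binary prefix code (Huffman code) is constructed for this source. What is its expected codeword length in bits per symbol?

2.32 bits/symbol

Repeatedly combine the two least-probable nodes; the expected code length is the sum of the merged weights.
merge 7/50 + 9/50 → 8/25
merge 19/100 + 11/50 → 41/100
merge 27/100 + 8/25 → 59/100
merge 41/100 + 59/100 → 1
L = 8/25 + 41/100 + 59/100 + 1 = 58/25 = 2.32 bits/symbol.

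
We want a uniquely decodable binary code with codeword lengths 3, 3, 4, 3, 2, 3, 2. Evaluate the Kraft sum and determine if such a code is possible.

1.0625; no

With common denominator 2^4 = 16: Σ 2^(−ℓᵢ) = 2/16 + 2/16 + 1/16 + 2/16 + 4/16 + 2/16 + 4/16 = 17/16 = 1.0625.
Kraft's inequality requires Σ ≤ 1; here Σ = 1.0625 > 1, so no such prefix code exists.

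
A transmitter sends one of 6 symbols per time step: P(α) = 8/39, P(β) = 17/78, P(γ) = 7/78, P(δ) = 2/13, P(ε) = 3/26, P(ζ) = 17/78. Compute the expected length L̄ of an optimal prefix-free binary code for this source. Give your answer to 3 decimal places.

2.564 bits/symbol

Repeatedly combine the two least-probable nodes; the expected code length is the sum of the merged weights.
merge 7/78 + 3/26 → 8/39
merge 2/13 + 8/39 → 14/39
merge 8/39 + 17/78 → 11/26
merge 17/78 + 14/39 → 15/26
merge 11/26 + 15/26 → 1
L = 8/39 + 14/39 + 11/26 + 15/26 + 1 = 100/39 ≈ 2.564 bits/symbol.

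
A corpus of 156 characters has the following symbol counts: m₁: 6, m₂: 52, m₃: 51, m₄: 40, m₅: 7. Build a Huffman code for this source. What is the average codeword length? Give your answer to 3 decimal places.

Probabilities are the counts divided by 156.
Repeatedly combine the two least-probable nodes; the expected code length is the sum of the merged weights.
merge 1/26 + 7/156 → 1/12
merge 1/12 + 10/39 → 53/156
merge 17/52 + 1/3 → 103/156
merge 53/156 + 103/156 → 1
L = 1/12 + 53/156 + 103/156 + 1 = 25/12 ≈ 2.083 bits/symbol.

2.083 bits/symbol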